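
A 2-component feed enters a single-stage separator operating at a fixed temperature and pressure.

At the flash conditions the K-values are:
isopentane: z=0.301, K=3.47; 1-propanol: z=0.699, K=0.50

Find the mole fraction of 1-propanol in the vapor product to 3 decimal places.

y_1-propanol = 0.416

Binary case is linear: z₁(K₁−1)(1+V/F(K₂−1)) + z₂(K₂−1)(1+V/F(K₁−1)) = 0
⇒ V/F = [z₁(K₁−1)+z₂(K₂−1)] / [−(K₁−1)(K₂−1)] = 0.3940/1.2350 = 0.319
Compositions from xᵢ = zᵢ/(1+V/F(Kᵢ−1)), yᵢ = Kᵢxᵢ:
  isopentane: x = 0.168, y = 0.584
  1-propanol: x = 0.832, y = 0.416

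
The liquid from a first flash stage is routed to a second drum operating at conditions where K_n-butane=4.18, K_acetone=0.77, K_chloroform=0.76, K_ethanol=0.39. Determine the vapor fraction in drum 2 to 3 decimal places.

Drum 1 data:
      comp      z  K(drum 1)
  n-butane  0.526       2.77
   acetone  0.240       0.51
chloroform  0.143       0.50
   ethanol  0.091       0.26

Drum 1:
Newton iteration, ψ₁⁰ = 0.67:
  ψ₁ = 0.670: g = 0.0098, g' = -0.749 → ψ₁ = 0.683
Converged at ψ₁ = 0.683.
Drum-1 compositions:
  n-butane: x = 0.238, y = 0.660
  acetone: x = 0.361, y = 0.184
  chloroform: x = 0.217, y = 0.109
  ethanol: x = 0.184, y = 0.048
Drum-2 feed = drum-1 liquid: z₂ = (0.2381, 0.3607, 0.2172, 0.1840).
Drum 2:
Rachford–Rice: g(ψ₂) = Σ zᵢ(Kᵢ−1)/(1+ψ₂(Kᵢ−1)) = 0.
Check two-phase: ΣzᵢKᵢ = 1.510 > 1 and Σzᵢ/Kᵢ = 1.283 > 1, so g(0) = 0.510 > 0 and g(1) = -0.283 < 0.
Newton iteration, ψ₂⁰ = 0.5:
  ψ₂ = 0.500: g = -0.0221, g' = -0.541 → ψ₂ = 0.459
  ψ₂ = 0.459: g = 0.0006, g' = -0.570 → ψ₂ = 0.460
Converged at ψ₂ = 0.460.
  n-butane: x = 0.097, y = 0.404
  acetone: x = 0.403, y = 0.311
  chloroform: x = 0.244, y = 0.186
  ethanol: x = 0.256, y = 0.100

V/F (drum 2) = 0.460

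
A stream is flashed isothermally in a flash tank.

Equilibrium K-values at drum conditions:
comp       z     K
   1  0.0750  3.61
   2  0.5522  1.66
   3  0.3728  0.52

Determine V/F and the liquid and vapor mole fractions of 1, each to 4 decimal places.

Rachford–Rice: g(V/F) = Σ zᵢ(Kᵢ−1)/(1+V/F(Kᵢ−1)) = 0.
Feasibility: ΣzᵢKᵢ = 1.3813, Σzᵢ/Kᵢ = 1.0703 — both > 1, two phases present.
Iterate (Newton) starting at V/F = 0.5:
  V/F = 0.5000: g = 0.12350, g' = -0.3809 → V/F = 0.8243
  V/F = 0.8243: g = 0.00207, g' = -0.3875 → V/F = 0.8296
Converged at V/F = 0.8296.
Compositions from xᵢ = zᵢ/(1+V/F(Kᵢ−1)), yᵢ = Kᵢxᵢ:
  1: x = 0.0237, y = 0.0855
  2: x = 0.3568, y = 0.5923
  3: x = 0.6195, y = 0.3221

V/F = 0.8296, x_1 = 0.0237, y_1 = 0.0855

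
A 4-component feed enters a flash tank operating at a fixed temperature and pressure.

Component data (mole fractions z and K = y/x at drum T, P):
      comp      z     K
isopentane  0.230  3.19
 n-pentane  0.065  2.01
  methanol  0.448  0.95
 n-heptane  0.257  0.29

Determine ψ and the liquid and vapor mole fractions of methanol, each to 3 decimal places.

Let ψ = V/F and solve Σ zᵢ(Kᵢ−1)/(1+ψ(Kᵢ−1)) = 0.
Feasibility: ΣzᵢKᵢ = 1.364, Σzᵢ/Kᵢ = 1.462 — both > 1, two phases present.
Newton–Raphson from ψ = 0.62:
  ψ = 0.620: g = -0.0951, g' = -0.638 → ψ = 0.471
  ψ = 0.471: g = -0.0047, g' = -0.591 → ψ = 0.463
Converged at ψ = 0.463.
Compositions from xᵢ = zᵢ/(1+ψ(Kᵢ−1)), yᵢ = Kᵢxᵢ:
  isopentane: x = 0.114, y = 0.364
  n-pentane: x = 0.044, y = 0.089
  methanol: x = 0.459, y = 0.436
  n-heptane: x = 0.383, y = 0.111

ψ = 0.463, x_methanol = 0.459, y_methanol = 0.436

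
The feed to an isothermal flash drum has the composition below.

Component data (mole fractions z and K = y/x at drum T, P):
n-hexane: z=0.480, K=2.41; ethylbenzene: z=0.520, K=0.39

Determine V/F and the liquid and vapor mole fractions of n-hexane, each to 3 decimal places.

Material balance + equilibrium reduce to Σ zᵢ(Kᵢ−1)/(1+V/F(Kᵢ−1)) = 0.
g(0) = ΣzᵢKᵢ − 1 = 0.360 and g(1) = 1 − Σzᵢ/Kᵢ = -0.533, so a root lies in (0, 1).
Binary case is linear: z₁(K₁−1)(1+V/F(K₂−1)) + z₂(K₂−1)(1+V/F(K₁−1)) = 0
⇒ V/F = [z₁(K₁−1)+z₂(K₂−1)] / [−(K₁−1)(K₂−1)] = 0.3596/0.8601 = 0.418
Compositions from xᵢ = zᵢ/(1+V/F(Kᵢ−1)), yᵢ = Kᵢxᵢ:
  n-hexane: x = 0.302, y = 0.728
  ethylbenzene: x = 0.698, y = 0.272

V/F = 0.418, x_n-hexane = 0.302, y_n-hexane = 0.728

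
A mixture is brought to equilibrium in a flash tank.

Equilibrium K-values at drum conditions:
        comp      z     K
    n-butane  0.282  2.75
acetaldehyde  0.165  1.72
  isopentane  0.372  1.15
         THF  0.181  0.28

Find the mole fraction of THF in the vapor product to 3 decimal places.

Let ψ = V/F and solve Σ zᵢ(Kᵢ−1)/(1+ψ(Kᵢ−1)) = 0.
Feasibility: ΣzᵢKᵢ = 1.538, Σzᵢ/Kᵢ = 1.168 — both > 1, two phases present.
Newton iteration, ψ⁰ = 0.49:
  ψ = 0.490: g = 0.2041, g' = -0.528 → ψ = 0.876
  ψ = 0.876: g = -0.0362, g' = -0.862 → ψ = 0.834
  ψ = 0.834: g = -0.0020, g' = -0.771 → ψ = 0.832
Converged at ψ = 0.832.
Compositions from xᵢ = zᵢ/(1+ψ(Kᵢ−1)), yᵢ = Kᵢxᵢ:
  n-butane: x = 0.115, y = 0.316
  acetaldehyde: x = 0.103, y = 0.178
  isopentane: x = 0.331, y = 0.380
  THF: x = 0.451, y = 0.126

y_THF = 0.126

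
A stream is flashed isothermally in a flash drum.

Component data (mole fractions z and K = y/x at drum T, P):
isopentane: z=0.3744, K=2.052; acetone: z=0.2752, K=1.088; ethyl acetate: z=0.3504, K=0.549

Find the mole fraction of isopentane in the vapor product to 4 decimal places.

y_isopentane = 0.4260

Rachford–Rice: g(β) = Σ zᵢ(Kᵢ−1)/(1+β(Kᵢ−1)) = 0.
Feasibility: ΣzᵢKᵢ = 1.2601, Σzᵢ/Kᵢ = 1.0736 — both > 1, two phases present.
Newton iteration, β⁰ = 0.36:
  β = 0.3600: g = 0.12049, g' = -0.3216 → β = 0.7347
  β = 0.7347: g = 0.00856, g' = -0.2931 → β = 0.7639
  β = 0.7639: g = -0.00003, g' = -0.2951 → β = 0.7638
Converged at β = 0.7638.
Compositions from xᵢ = zᵢ/(1+β(Kᵢ−1)), yᵢ = Kᵢxᵢ:
  isopentane: x = 0.2076, y = 0.4260
  acetone: x = 0.2579, y = 0.2806
  ethyl acetate: x = 0.5345, y = 0.2935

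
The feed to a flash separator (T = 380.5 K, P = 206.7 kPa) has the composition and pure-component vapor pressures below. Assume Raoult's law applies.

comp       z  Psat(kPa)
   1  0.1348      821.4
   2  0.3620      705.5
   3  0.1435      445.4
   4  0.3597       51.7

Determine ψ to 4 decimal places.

ψ = 0.6844

Raoult's law: Kᵢ = Pᵢˢᵃᵗ/P = Pᵢˢᵃᵗ/206.7.
  K_1 = 821.4/206.7 = 3.973875, K_2 = 705.5/206.7 = 3.413159, K_3 = 445.4/206.7 = 2.154814, K_4 = 51.7/206.7 = 0.250121
Material balance + equilibrium reduce to Σ zᵢ(Kᵢ−1)/(1+ψ(Kᵢ−1)) = 0.
Feasibility: ΣzᵢKᵢ = 2.1704, Σzᵢ/Kᵢ = 1.6447 — both > 1, two phases present.
Iterate (Newton) starting at ψ = 0.46:
  ψ = 0.4600: g = 0.27975, g' = -1.2391 → ψ = 0.6858
  ψ = 0.6858: g = -0.00187, g' = -1.3449 → ψ = 0.6844
Converged at ψ = 0.6844.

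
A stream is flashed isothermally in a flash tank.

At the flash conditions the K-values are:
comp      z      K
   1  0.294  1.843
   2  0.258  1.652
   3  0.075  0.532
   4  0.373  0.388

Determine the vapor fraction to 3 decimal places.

Rachford–Rice: g(ψ) = Σ zᵢ(Kᵢ−1)/(1+ψ(Kᵢ−1)) = 0.
Check two-phase: ΣzᵢKᵢ = 1.153 > 1 and Σzᵢ/Kᵢ = 1.418 > 1, so g(0) = 0.153 > 0 and g(1) = -0.418 < 0.
Newton–Raphson from ψ = 0.5:
  ψ = 0.500: g = -0.0735, g' = -0.484 → ψ = 0.348
  ψ = 0.348: g = -0.0032, g' = -0.447 → ψ = 0.341
Converged at ψ = 0.341.

ψ = 0.341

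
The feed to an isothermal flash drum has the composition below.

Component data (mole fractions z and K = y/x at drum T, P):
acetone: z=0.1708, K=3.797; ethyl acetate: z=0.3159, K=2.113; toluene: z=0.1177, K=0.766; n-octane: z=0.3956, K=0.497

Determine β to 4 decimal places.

Newton iteration, β⁰ = 0.5:
  β = 0.5000: g = 0.12803, g' = -0.5807 → β = 0.7205
  β = 0.7205: g = 0.00836, g' = -0.5230 → β = 0.7364
Converged at β = 0.7365.

β = 0.7365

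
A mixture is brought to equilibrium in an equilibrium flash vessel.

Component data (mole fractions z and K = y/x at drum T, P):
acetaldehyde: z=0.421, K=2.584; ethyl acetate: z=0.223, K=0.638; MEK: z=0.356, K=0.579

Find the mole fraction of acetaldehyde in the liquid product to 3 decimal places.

Rachford–Rice: g(V/F) = Σ zᵢ(Kᵢ−1)/(1+V/F(Kᵢ−1)) = 0.
Check two-phase: ΣzᵢKᵢ = 1.436 > 1 and Σzᵢ/Kᵢ = 1.127 > 1, so g(0) = 0.436 > 0 and g(1) = -0.127 < 0.
Newton–Raphson from V/F = 0.43:
  V/F = 0.430: g = 0.1181, g' = -0.509 → V/F = 0.662
  V/F = 0.662: g = 0.0116, g' = -0.424 → V/F = 0.689
Converged at V/F = 0.689.
Compositions from xᵢ = zᵢ/(1+V/F(Kᵢ−1)), yᵢ = Kᵢxᵢ:
  acetaldehyde: x = 0.201, y = 0.520
  ethyl acetate: x = 0.297, y = 0.190
  MEK: x = 0.502, y = 0.290

x_acetaldehyde = 0.201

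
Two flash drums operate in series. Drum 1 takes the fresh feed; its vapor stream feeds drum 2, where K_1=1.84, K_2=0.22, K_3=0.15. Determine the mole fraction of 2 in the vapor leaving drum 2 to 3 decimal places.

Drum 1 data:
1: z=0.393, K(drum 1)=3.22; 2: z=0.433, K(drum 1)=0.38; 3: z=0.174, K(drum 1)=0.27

Drum 1:
Newton iteration, ψ₁⁰ = 0.57:
  ψ₁ = 0.570: g = -0.2476, g' = -1.047 → ψ₁ = 0.334
  ψ₁ = 0.334: g = -0.0052, g' = -1.066 → ψ₁ = 0.329
Converged at ψ₁ = 0.329.
Drum-1 compositions:
  1: x = 0.227, y = 0.732
  2: x = 0.544, y = 0.207
  3: x = 0.229, y = 0.062
Drum-2 feed = drum-1 vapor: z₂ = (0.7315, 0.2067, 0.0618).
Drum 2:
Rachford–Rice: g(ψ₂) = Σ zᵢ(Kᵢ−1)/(1+ψ₂(Kᵢ−1)) = 0.
Check two-phase: ΣzᵢKᵢ = 1.401 > 1 and Σzᵢ/Kᵢ = 1.749 > 1, so g(0) = 0.401 > 0 and g(1) = -0.749 < 0.
Iterate (Newton) starting at ψ₂ = 0.5:
  ψ₂ = 0.500: g = 0.0771, g' = -0.729 → ψ₂ = 0.606
  ψ₂ = 0.606: g = -0.0066, g' = -0.868 → ψ₂ = 0.598
Converged at ψ₂ = 0.598.
  1: x = 0.487, y = 0.896
  2: x = 0.387, y = 0.085
  3: x = 0.126, y = 0.019

y_2 (drum 2) = 0.085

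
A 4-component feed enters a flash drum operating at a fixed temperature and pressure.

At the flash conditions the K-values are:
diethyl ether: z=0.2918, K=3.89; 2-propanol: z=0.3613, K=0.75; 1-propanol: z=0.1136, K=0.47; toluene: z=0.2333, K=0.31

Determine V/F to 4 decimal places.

Material balance + equilibrium reduce to Σ zᵢ(Kᵢ−1)/(1+V/F(Kᵢ−1)) = 0.
Feasibility: ΣzᵢKᵢ = 1.5318, Σzᵢ/Kᵢ = 1.5510 — both > 1, two phases present.
Iterate (Newton) starting at V/F = 0.64:
  V/F = 0.6400: g = -0.19099, g' = -0.7614 → V/F = 0.3892
  V/F = 0.3892: g = 0.00092, g' = -0.8258 → V/F = 0.3903
Converged at V/F = 0.3903.

V/F = 0.3903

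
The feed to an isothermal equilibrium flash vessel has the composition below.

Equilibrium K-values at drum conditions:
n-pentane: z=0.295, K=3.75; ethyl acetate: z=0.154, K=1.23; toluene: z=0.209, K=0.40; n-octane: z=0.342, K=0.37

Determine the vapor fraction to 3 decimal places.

ψ = 0.362

Newton–Raphson from ψ = 0.32:
  ψ = 0.320: g = 0.0394, g' = -0.966 → ψ = 0.361
  ψ = 0.361: g = 0.0010, g' = -0.919 → ψ = 0.362
Converged at ψ = 0.362.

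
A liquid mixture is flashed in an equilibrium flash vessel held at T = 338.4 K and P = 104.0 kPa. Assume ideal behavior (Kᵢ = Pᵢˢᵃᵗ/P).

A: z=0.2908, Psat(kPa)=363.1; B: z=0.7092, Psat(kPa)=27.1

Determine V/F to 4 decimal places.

Raoult's law: Kᵢ = Pᵢˢᵃᵗ/P = Pᵢˢᵃᵗ/104.0.
  K_A = 363.1/104.0 = 3.491346, K_B = 27.1/104.0 = 0.260577
Material balance + equilibrium reduce to Σ zᵢ(Kᵢ−1)/(1+V/F(Kᵢ−1)) = 0.
Feasibility: ΣzᵢKᵢ = 1.2001, Σzᵢ/Kᵢ = 2.8049 — both > 1, two phases present.
Binary case is linear: z₁(K₁−1)(1+V/F(K₂−1)) + z₂(K₂−1)(1+V/F(K₁−1)) = 0
⇒ V/F = [z₁(K₁−1)+z₂(K₂−1)] / [−(K₁−1)(K₂−1)] = 0.20008/1.84216 = 0.1086

V/F = 0.1086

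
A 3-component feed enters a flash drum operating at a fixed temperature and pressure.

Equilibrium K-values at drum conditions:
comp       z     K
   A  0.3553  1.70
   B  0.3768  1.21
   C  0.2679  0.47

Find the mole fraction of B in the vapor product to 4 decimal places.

y_B = 0.3949

Material balance + equilibrium reduce to Σ zᵢ(Kᵢ−1)/(1+V/F(Kᵢ−1)) = 0.
Feasibility: ΣzᵢKᵢ = 1.1859, Σzᵢ/Kᵢ = 1.0904 — both > 1, two phases present.
Newton–Raphson from V/F = 0.39:
  V/F = 0.3900: g = 0.08953, g' = -0.2412 → V/F = 0.7612
  V/F = 0.7612: g = -0.00752, g' = -0.2979 → V/F = 0.7359
  V/F = 0.7359: g = -0.00009, g' = -0.2906 → V/F = 0.7356
Converged at V/F = 0.7356.
Compositions from xᵢ = zᵢ/(1+V/F(Kᵢ−1)), yᵢ = Kᵢxᵢ:
  A: x = 0.2345, y = 0.3987
  B: x = 0.3264, y = 0.3949
  C: x = 0.4391, y = 0.2064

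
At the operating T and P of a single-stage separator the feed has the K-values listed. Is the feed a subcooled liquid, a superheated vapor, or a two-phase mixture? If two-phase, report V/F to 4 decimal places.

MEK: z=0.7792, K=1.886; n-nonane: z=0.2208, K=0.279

ΣzᵢKᵢ = 1.5312; Σzᵢ/Kᵢ = 1.2045.
Both exceed 1, so a two-phase solution exists.
Let ψ = V/F and solve Σ zᵢ(Kᵢ−1)/(1+ψ(Kᵢ−1)) = 0.
Binary case is linear: z₁(K₁−1)(1+ψ(K₂−1)) + z₂(K₂−1)(1+ψ(K₁−1)) = 0
⇒ ψ = [z₁(K₁−1)+z₂(K₂−1)] / [−(K₁−1)(K₂−1)] = 0.53117/0.63881 = 0.8315

two-phase, V/F = 0.8315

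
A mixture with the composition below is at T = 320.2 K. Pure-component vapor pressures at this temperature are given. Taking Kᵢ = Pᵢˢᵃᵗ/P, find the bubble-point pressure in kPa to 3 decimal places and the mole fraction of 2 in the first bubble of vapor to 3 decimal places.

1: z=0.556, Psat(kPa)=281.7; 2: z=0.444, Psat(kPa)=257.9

Pbub = 271.133 kPa, y_2 = 0.422

At the bubble point ψ → 0, so ΣzᵢKᵢ = 1 with Kᵢ = Pᵢˢᵃᵗ/P ⇒ P = ΣzᵢPᵢˢᵃᵗ.
P = 0.556·281.7 + 0.444·257.9 = 271.133 kPa
yᵢ = zᵢPᵢˢᵃᵗ/P ⇒ y_2 = 0.444·257.9/271.133 = 0.422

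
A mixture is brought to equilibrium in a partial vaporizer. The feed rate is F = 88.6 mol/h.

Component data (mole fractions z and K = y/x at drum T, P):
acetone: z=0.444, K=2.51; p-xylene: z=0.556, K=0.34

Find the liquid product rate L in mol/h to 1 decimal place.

L = 61.6 mol/h

Let ψ = V/F and solve Σ zᵢ(Kᵢ−1)/(1+ψ(Kᵢ−1)) = 0.
Check two-phase: ΣzᵢKᵢ = 1.303 > 1 and Σzᵢ/Kᵢ = 1.812 > 1, so g(0) = 0.303 > 0 and g(1) = -0.812 < 0.
Binary case is linear: z₁(K₁−1)(1+ψ(K₂−1)) + z₂(K₂−1)(1+ψ(K₁−1)) = 0
⇒ ψ = [z₁(K₁−1)+z₂(K₂−1)] / [−(K₁−1)(K₂−1)] = 0.3035/0.9966 = 0.305
Then V = ψ·F = 0.3045·88.6 = 27.0 mol/h and L = F − V = 61.6 mol/h.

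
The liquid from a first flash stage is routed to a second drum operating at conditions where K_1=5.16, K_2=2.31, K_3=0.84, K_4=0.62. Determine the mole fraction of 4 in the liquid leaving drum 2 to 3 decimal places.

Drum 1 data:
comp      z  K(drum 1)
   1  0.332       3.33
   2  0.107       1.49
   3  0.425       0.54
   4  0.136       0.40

x_4 (drum 2) = 0.279

Drum 1:
Material balance + equilibrium reduce to Σ zᵢ(Kᵢ−1)/(1+ψ₁(Kᵢ−1)) = 0.
Check two-phase: ΣzᵢKᵢ = 1.549 > 1 and Σzᵢ/Kᵢ = 1.299 > 1, so g(0) = 0.549 > 0 and g(1) = -0.299 < 0.
Newton iteration, ψ₁⁰ = 0.5:
  ψ₁ = 0.500: g = 0.0289, g' = -0.653 → ψ₁ = 0.544
  ψ₁ = 0.544: g = 0.0004, g' = -0.634 → ψ₁ = 0.545
Converged at ψ₁ = 0.545.
Drum-1 compositions:
  1: x = 0.146, y = 0.487
  2: x = 0.084, y = 0.126
  3: x = 0.567, y = 0.306
  4: x = 0.202, y = 0.081
Drum-2 feed = drum-1 liquid: z₂ = (0.1463, 0.0844, 0.5672, 0.2021).
Drum 2:
Iterate (Newton) starting at ψ₂ = 0.66:
  ψ₂ = 0.660: g = 0.0178, g' = -0.292 → ψ₂ = 0.721
  ψ₂ = 0.721: g = 0.0007, g' = -0.271 → ψ₂ = 0.723
Converged at ψ₂ = 0.723.
  1: x = 0.036, y = 0.188
  2: x = 0.043, y = 0.100
  3: x = 0.641, y = 0.539
  4: x = 0.279, y = 0.173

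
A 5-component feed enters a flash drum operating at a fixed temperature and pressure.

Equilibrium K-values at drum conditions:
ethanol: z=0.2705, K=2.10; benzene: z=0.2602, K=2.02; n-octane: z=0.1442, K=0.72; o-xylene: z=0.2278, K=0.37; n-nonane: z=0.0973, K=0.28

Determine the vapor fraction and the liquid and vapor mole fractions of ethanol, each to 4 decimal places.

ψ = 0.5031, x_ethanol = 0.1741, y_ethanol = 0.3657

Material balance + equilibrium reduce to Σ zᵢ(Kᵢ−1)/(1+ψ(Kᵢ−1)) = 0.
Feasibility: ΣzᵢKᵢ = 1.3090, Σzᵢ/Kᵢ = 1.4211 — both > 1, two phases present.
Iterate (Newton) starting at ψ = 0.5:
  ψ = 0.5000: g = 0.00181, g' = -0.5861 → ψ = 0.5031
Converged at ψ = 0.5031.
Compositions from xᵢ = zᵢ/(1+ψ(Kᵢ−1)), yᵢ = Kᵢxᵢ:
  ethanol: x = 0.1741, y = 0.3657
  benzene: x = 0.1720, y = 0.3474
  n-octane: x = 0.1678, y = 0.1208
  o-xylene: x = 0.3335, y = 0.1234
  n-nonane: x = 0.1526, y = 0.0427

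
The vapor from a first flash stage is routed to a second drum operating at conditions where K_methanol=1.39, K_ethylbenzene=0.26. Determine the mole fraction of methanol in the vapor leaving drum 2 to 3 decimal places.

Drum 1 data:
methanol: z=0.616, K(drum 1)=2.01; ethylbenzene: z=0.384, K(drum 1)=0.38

Drum 1:
Binary case is linear: z₁(K₁−1)(1+ψ₁(K₂−1)) + z₂(K₂−1)(1+ψ₁(K₁−1)) = 0
⇒ ψ₁ = [z₁(K₁−1)+z₂(K₂−1)] / [−(K₁−1)(K₂−1)] = 0.3841/0.6262 = 0.613
Drum-1 compositions:
  methanol: x = 0.380, y = 0.765
  ethylbenzene: x = 0.620, y = 0.235
Drum-2 feed = drum-1 vapor: z₂ = (0.7645, 0.2355).
Drum 2:
Rachford–Rice: g(ψ₂) = Σ zᵢ(Kᵢ−1)/(1+ψ₂(Kᵢ−1)) = 0.
Check two-phase: ΣzᵢKᵢ = 1.124 > 1 and Σzᵢ/Kᵢ = 1.456 > 1, so g(0) = 0.124 > 0 and g(1) = -0.456 < 0.
Newton iteration, ψ₂⁰ = 0.5:
  ψ₂ = 0.500: g = -0.0271, g' = -0.406 → ψ₂ = 0.433
  ψ₂ = 0.433: g = -0.0014, g' = -0.365 → ψ₂ = 0.429
Converged at ψ₂ = 0.429.
  methanol: x = 0.655, y = 0.910
  ethylbenzene: x = 0.345, y = 0.090

y_methanol (drum 2) = 0.910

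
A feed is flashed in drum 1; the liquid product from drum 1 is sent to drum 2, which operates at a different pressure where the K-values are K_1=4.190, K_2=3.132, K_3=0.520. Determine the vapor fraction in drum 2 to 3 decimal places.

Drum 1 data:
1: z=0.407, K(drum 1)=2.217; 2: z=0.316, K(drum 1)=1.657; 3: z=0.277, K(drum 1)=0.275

V/F (drum 2) = 0.690

Drum 1:
Newton iteration, ψ₁⁰ = 0.5:
  ψ₁ = 0.500: g = 0.1492, g' = -0.669 → ψ₁ = 0.723
  ψ₁ = 0.723: g = -0.0180, g' = -0.877 → ψ₁ = 0.703
  ψ₁ = 0.703: g = -0.0003, g' = -0.844 → ψ₁ = 0.702
Converged at ψ₁ = 0.702.
Drum-1 compositions:
  1: x = 0.219, y = 0.487
  2: x = 0.216, y = 0.358
  3: x = 0.564, y = 0.155
Drum-2 feed = drum-1 liquid: z₂ = (0.2194, 0.2162, 0.5643).
Drum 2:
Rachford–Rice: g(ψ₂) = Σ zᵢ(Kᵢ−1)/(1+ψ₂(Kᵢ−1)) = 0.
Feasibility: ΣzᵢKᵢ = 1.890, Σzᵢ/Kᵢ = 1.207 — both > 1, two phases present.
Newton iteration, ψ₂⁰ = 0.51:
  ψ₂ = 0.510: g = 0.1287, g' = -0.777 → ψ₂ = 0.676
  ψ₂ = 0.676: g = 0.0099, g' = -0.674 → ψ₂ = 0.690
Converged at ψ₂ = 0.690.
  1: x = 0.069, y = 0.287
  2: x = 0.087, y = 0.274
  3: x = 0.844, y = 0.439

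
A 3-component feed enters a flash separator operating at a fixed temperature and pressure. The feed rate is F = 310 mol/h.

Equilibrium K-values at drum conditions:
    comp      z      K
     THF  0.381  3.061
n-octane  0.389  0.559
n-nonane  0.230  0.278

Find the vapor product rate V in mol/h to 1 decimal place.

Rachford–Rice: g(ψ) = Σ zᵢ(Kᵢ−1)/(1+ψ(Kᵢ−1)) = 0.
Check two-phase: ΣzᵢKᵢ = 1.448 > 1 and Σzᵢ/Kᵢ = 1.648 > 1, so g(0) = 0.448 > 0 and g(1) = -0.648 < 0.
Newton iteration, ψ⁰ = 0.38:
  ψ = 0.380: g = 0.0054, g' = -0.846 → ψ = 0.386
Converged at ψ = 0.386.
Then V = ψ·F = 0.3864·310 = 119.8 mol/h and L = F − V = 190.2 mol/h.

V = 119.8 mol/h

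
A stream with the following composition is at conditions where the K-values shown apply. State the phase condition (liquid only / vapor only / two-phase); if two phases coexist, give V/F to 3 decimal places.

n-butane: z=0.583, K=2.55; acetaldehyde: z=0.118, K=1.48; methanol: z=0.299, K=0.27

ΣzᵢKᵢ = 1.742; Σzᵢ/Kᵢ = 1.416.
Both exceed 1, so a two-phase solution exists.
Iterate (Newton) starting at ψ = 0.31:
  ψ = 0.310: g = 0.3776, g' = -0.926 → ψ = 0.718
  ψ = 0.718: g = 0.0113, g' = -1.032 → ψ = 0.729
Converged at ψ = 0.729.

two-phase, V/F = 0.729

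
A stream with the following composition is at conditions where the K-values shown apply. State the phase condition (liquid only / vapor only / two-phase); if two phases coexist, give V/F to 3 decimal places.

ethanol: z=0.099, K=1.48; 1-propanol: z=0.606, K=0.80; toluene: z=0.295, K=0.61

ΣzᵢKᵢ = 0.811; Σzᵢ/Kᵢ = 1.308.
Since ΣzᵢKᵢ < 1 the mixture is below its bubble point — single liquid phase.

liquid only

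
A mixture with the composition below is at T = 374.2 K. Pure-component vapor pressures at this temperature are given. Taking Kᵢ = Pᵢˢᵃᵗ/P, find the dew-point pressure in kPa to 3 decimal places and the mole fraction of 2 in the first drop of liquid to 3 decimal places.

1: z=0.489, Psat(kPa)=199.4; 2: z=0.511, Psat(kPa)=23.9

At the dew point ψ → 1, so Σzᵢ/Kᵢ = 1 with Kᵢ = Pᵢˢᵃᵗ/P ⇒ 1/P = Σzᵢ/Pᵢˢᵃᵗ.
1/P = 0.489/199.4 + 0.511/23.9 = 0.023833 ⇒ P = 41.958 kPa
xᵢ = zᵢP/Pᵢˢᵃᵗ ⇒ x_2 = 0.511·41.958/23.9 = 0.897

Pdew = 41.958 kPa, x_2 = 0.897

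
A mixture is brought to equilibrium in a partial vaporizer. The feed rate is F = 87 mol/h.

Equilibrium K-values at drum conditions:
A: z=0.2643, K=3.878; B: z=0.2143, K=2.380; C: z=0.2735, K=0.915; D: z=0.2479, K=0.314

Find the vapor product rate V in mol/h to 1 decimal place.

Rachford–Rice: g(ψ) = Σ zᵢ(Kᵢ−1)/(1+ψ(Kᵢ−1)) = 0.
Feasibility: ΣzᵢKᵢ = 1.8631, Σzᵢ/Kᵢ = 1.2466 — both > 1, two phases present.
Iterate (Newton) starting at ψ = 0.5:
  ψ = 0.5000: g = 0.20374, g' = -0.7833 → ψ = 0.7601
  ψ = 0.7601: g = 0.00277, g' = -0.8243 → ψ = 0.7635
Converged at ψ = 0.7634.
Then V = ψ·F = 0.7634·87 = 66.4 mol/h and L = F − V = 20.6 mol/h.

V = 66.4 mol/h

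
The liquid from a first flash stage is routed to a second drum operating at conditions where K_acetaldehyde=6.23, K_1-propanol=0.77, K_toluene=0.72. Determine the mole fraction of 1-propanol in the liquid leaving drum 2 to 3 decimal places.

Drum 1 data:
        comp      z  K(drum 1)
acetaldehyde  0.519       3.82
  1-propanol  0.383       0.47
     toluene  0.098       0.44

x_1-propanol (drum 2) = 0.750

Drum 1:
Let ψ₁ = V/F and solve Σ zᵢ(Kᵢ−1)/(1+ψ₁(Kᵢ−1)) = 0.
Check two-phase: ΣzᵢKᵢ = 2.206 > 1 and Σzᵢ/Kᵢ = 1.173 > 1, so g(0) = 1.206 > 0 and g(1) = -0.173 < 0.
Iterate (Newton) starting at ψ₁ = 0.5:
  ψ₁ = 0.500: g = 0.2549, g' = -0.969 → ψ₁ = 0.763
  ψ₁ = 0.763: g = 0.0277, g' = -0.812 → ψ₁ = 0.797
Converged at ψ₁ = 0.797.
Drum-1 compositions:
  acetaldehyde: x = 0.160, y = 0.610
  1-propanol: x = 0.663, y = 0.312
  toluene: x = 0.177, y = 0.078
Drum-2 feed = drum-1 liquid: z₂ = (0.1598, 0.6632, 0.1770).
Drum 2:
Material balance + equilibrium reduce to Σ zᵢ(Kᵢ−1)/(1+ψ₂(Kᵢ−1)) = 0.
Check two-phase: ΣzᵢKᵢ = 1.634 > 1 and Σzᵢ/Kᵢ = 1.133 > 1, so g(0) = 0.634 > 0 and g(1) = -0.133 < 0.
Iterate (Newton) starting at ψ₂ = 0.45:
  ψ₂ = 0.450: g = 0.0224, g' = -0.450 → ψ₂ = 0.500
  ψ₂ = 0.500: g = 0.0013, g' = -0.398 → ψ₂ = 0.503
Converged at ψ₂ = 0.503.
  acetaldehyde: x = 0.044, y = 0.274
  1-propanol: x = 0.750, y = 0.577
  toluene: x = 0.206, y = 0.148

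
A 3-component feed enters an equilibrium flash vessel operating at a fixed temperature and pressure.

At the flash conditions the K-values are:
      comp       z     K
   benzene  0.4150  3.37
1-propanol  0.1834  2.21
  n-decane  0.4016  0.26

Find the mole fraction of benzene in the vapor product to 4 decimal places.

y_benzene = 0.5774

Rachford–Rice: g(ψ) = Σ zᵢ(Kᵢ−1)/(1+ψ(Kᵢ−1)) = 0.
Check two-phase: ΣzᵢKᵢ = 1.9083 > 1 and Σzᵢ/Kᵢ = 1.7507 > 1, so g(0) = 0.9083 > 0 and g(1) = -0.7507 < 0.
Iterate (Newton) starting at ψ = 0.5:
  ψ = 0.5000: g = 0.11668, g' = -1.1466 → ψ = 0.6018
  ψ = 0.6018: g = -0.00196, g' = -1.2007 → ψ = 0.6001
Converged at ψ = 0.6001.
Compositions from xᵢ = zᵢ/(1+ψ(Kᵢ−1)), yᵢ = Kᵢxᵢ:
  benzene: x = 0.1713, y = 0.5774
  1-propanol: x = 0.1062, y = 0.2348
  n-decane: x = 0.7224, y = 0.1878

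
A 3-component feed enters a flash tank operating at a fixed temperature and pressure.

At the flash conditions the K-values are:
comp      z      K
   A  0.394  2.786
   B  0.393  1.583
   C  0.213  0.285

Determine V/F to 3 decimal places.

Material balance + equilibrium reduce to Σ zᵢ(Kᵢ−1)/(1+V/F(Kᵢ−1)) = 0.
g(0) = ΣzᵢKᵢ − 1 = 0.781 and g(1) = 1 − Σzᵢ/Kᵢ = -0.137, so a root lies in (0, 1).
Iterate (Newton) starting at V/F = 0.38:
  V/F = 0.380: g = 0.3976, g' = -0.741 → V/F = 0.917
  V/F = 0.917: g = -0.0259, g' = -1.155 → V/F = 0.894
Converged at V/F = 0.894.

V/F = 0.894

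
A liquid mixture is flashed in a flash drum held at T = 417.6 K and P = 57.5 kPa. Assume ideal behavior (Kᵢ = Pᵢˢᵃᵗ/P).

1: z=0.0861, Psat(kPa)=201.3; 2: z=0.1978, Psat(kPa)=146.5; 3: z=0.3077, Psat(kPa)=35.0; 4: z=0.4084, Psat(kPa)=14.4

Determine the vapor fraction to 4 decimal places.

ψ = 0.0818

Raoult's law: Kᵢ = Pᵢˢᵃᵗ/P = Pᵢˢᵃᵗ/57.5.
  K_1 = 201.3/57.5 = 3.500870, K_2 = 146.5/57.5 = 2.547826, K_3 = 35.0/57.5 = 0.608696, K_4 = 14.4/57.5 = 0.250435
Newton iteration, ψ⁰ = 0.5:
  ψ = 0.5000: g = -0.37105, g' = -0.9168 → ψ = 0.0953
  ψ = 0.0953: g = -0.01401, g' = -1.0281 → ψ = 0.0816
  ψ = 0.0816: g = 0.00018, g' = -1.0555 → ψ = 0.0818
Converged at ψ = 0.0818.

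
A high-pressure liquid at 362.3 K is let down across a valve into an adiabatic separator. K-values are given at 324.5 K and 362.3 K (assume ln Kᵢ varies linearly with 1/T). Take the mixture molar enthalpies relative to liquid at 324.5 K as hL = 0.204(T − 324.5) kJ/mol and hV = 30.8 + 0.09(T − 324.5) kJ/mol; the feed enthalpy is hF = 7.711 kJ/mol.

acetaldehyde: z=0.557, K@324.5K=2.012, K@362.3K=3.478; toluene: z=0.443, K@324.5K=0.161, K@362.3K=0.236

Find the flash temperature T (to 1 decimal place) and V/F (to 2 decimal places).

T = 325.7 K, V/F = 0.24

Adiabatic flash: solve Rachford–Rice at each trial T, then check hF = ψ·hV(T) + (1−ψ)·hL(T).
  T = 324.5 K: K = (2.012, 0.161), RR gives ψ = 0.226, H_out = 6.965 kJ/mol
  T = 362.3 K: K = (3.478, 0.236), RR gives ψ = 0.550, H_out = 22.289 kJ/mol
  T = 343.4 K: K = (2.685, 0.197), RR gives ψ = 0.431, H_out = 16.196 kJ/mol
  T = 333.9 K: K = (2.332, 0.179), RR gives ψ = 0.345, H_out = 12.189 kJ/mol
  T = 329.2 K: K = (2.168, 0.170), RR gives ψ = 0.292, H_out = 9.786 kJ/mol
  T = 326.9 K: K = (2.091, 0.165), RR gives ψ = 0.261, H_out = 8.467 kJ/mol
Linear interpolation between T = 324.5 (H_out = 6.965) and T = 326.9 (H_out = 8.467) on hF = 7.711 gives T ≈ 325.7 K, at which ψ = 0.24.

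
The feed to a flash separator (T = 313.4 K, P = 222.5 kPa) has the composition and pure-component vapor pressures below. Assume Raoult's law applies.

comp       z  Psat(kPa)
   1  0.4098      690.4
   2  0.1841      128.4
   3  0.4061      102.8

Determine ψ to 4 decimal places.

Raoult's law: Kᵢ = Pᵢˢᵃᵗ/P = Pᵢˢᵃᵗ/222.5.
  K_1 = 690.4/222.5 = 3.102921, K_2 = 128.4/222.5 = 0.577079, K_3 = 102.8/222.5 = 0.462022
Material balance + equilibrium reduce to Σ zᵢ(Kᵢ−1)/(1+ψ(Kᵢ−1)) = 0.
Feasibility: ΣzᵢKᵢ = 1.5654, Σzᵢ/Kᵢ = 1.3301 — both > 1, two phases present.
Iterate (Newton) starting at ψ = 0.42:
  ψ = 0.4200: g = 0.08068, g' = -0.7558 → ψ = 0.5267
  ψ = 0.5267: g = 0.00383, g' = -0.6913 → ψ = 0.5323
Converged at ψ = 0.5323.

ψ = 0.5323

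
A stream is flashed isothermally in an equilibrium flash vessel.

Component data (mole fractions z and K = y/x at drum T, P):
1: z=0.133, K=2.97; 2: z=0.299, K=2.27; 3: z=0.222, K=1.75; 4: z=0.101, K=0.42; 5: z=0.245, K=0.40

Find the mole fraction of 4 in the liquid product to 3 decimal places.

x_4 = 0.189

Rachford–Rice: g(ψ) = Σ zᵢ(Kᵢ−1)/(1+ψ(Kᵢ−1)) = 0.
Feasibility: ΣzᵢKᵢ = 1.603, Σzᵢ/Kᵢ = 1.156 — both > 1, two phases present.
Iterate (Newton) starting at ψ = 0.5:
  ψ = 0.500: g = 0.1928, g' = -0.625 → ψ = 0.809
  ψ = 0.809: g = -0.0038, g' = -0.696 → ψ = 0.803
Converged at ψ = 0.803.
Compositions from xᵢ = zᵢ/(1+ψ(Kᵢ−1)), yᵢ = Kᵢxᵢ:
  1: x = 0.052, y = 0.153
  2: x = 0.148, y = 0.336
  3: x = 0.139, y = 0.242
  4: x = 0.189, y = 0.079
  5: x = 0.473, y = 0.189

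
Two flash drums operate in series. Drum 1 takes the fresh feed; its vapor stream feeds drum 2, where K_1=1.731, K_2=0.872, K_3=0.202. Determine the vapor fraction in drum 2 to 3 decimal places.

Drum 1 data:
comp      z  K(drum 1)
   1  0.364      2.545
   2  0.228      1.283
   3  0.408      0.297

Drum 1:
Newton–Raphson from ψ₁ = 0.5:
  ψ₁ = 0.500: g = -0.0685, g' = -0.770 → ψ₁ = 0.411
  ψ₁ = 0.411: g = -0.0017, g' = -0.738 → ψ₁ = 0.409
Converged at ψ₁ = 0.409.
Drum-1 compositions:
  1: x = 0.223, y = 0.568
  2: x = 0.204, y = 0.262
  3: x = 0.573, y = 0.170
Drum-2 feed = drum-1 vapor: z₂ = (0.5678, 0.2622, 0.1700).
Drum 2:
Material balance + equilibrium reduce to Σ zᵢ(Kᵢ−1)/(1+ψ₂(Kᵢ−1)) = 0.
g(0) = ΣzᵢKᵢ − 1 = 0.246 and g(1) = 1 − Σzᵢ/Kᵢ = -0.470, so a root lies in (0, 1).
Newton–Raphson from ψ₂ = 0.42:
  ψ₂ = 0.420: g = 0.0780, g' = -0.427 → ψ₂ = 0.602
  ψ₂ = 0.602: g = -0.0096, g' = -0.553 → ψ₂ = 0.585
Converged at ψ₂ = 0.585.
  1: x = 0.398, y = 0.688
  2: x = 0.283, y = 0.247
  3: x = 0.319, y = 0.064

V/F (drum 2) = 0.585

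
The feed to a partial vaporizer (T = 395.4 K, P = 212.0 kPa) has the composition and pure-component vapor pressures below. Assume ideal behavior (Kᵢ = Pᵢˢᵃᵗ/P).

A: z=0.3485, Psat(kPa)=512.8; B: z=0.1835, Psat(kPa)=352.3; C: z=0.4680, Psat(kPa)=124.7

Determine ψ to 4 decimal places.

Raoult's law: Kᵢ = Pᵢˢᵃᵗ/P = Pᵢˢᵃᵗ/212.0.
  K_A = 512.8/212.0 = 2.418868, K_B = 352.3/212.0 = 1.661792, K_C = 124.7/212.0 = 0.588208
Rachford–Rice: g(ψ) = Σ zᵢ(Kᵢ−1)/(1+ψ(Kᵢ−1)) = 0.
g(0) = ΣzᵢKᵢ − 1 = 0.4232 and g(1) = 1 − Σzᵢ/Kᵢ = -0.0501, so a root lies in (0, 1).
Iterate (Newton) starting at ψ = 0.5:
  ψ = 0.5000: g = 0.13782, g' = -0.4113 → ψ = 0.8351
  ψ = 0.8351: g = 0.01081, g' = -0.3647 → ψ = 0.8647
Converged at ψ = 0.8647.

ψ = 0.8647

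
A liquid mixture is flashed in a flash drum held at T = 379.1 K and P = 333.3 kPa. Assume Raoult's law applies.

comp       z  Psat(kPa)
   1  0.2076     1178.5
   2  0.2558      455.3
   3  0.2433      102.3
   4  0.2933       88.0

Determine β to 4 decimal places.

Raoult's law: Kᵢ = Pᵢˢᵃᵗ/P = Pᵢˢᵃᵗ/333.3.
  K_1 = 1178.5/333.3 = 3.535854, K_2 = 455.3/333.3 = 1.366037, K_3 = 102.3/333.3 = 0.306931, K_4 = 88.0/333.3 = 0.264026
Iterate (Newton) starting at β = 0.5:
  β = 0.5000: g = -0.28832, g' = -0.9554 → β = 0.1982
  β = 0.1982: g = -0.01059, g' = -0.9958 → β = 0.1876
  β = 0.1876: g = 0.00008, g' = -1.0113 → β = 0.1877
Converged at β = 0.1877.

β = 0.1877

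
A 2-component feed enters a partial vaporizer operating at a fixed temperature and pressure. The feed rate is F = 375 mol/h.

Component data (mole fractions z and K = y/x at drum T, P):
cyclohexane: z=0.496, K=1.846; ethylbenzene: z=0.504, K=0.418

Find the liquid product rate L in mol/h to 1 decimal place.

Newton–Raphson from ψ = 0.5:
  ψ = 0.500: g = -0.1188, g' = -0.515 → ψ = 0.269
  ψ = 0.269: g = -0.0060, g' = -0.476 → ψ = 0.256
Converged at ψ = 0.256.
Then V = ψ·F = 0.2565·375 = 96.2 mol/h and L = F − V = 278.8 mol/h.

L = 278.8 mol/h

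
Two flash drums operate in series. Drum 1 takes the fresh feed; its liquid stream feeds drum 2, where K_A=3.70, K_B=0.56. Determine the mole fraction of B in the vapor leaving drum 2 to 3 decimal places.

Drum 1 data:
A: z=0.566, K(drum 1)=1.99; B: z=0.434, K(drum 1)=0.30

y_B (drum 2) = 0.482

Drum 1:
Material balance + equilibrium reduce to Σ zᵢ(Kᵢ−1)/(1+ψ₁(Kᵢ−1)) = 0.
Check two-phase: ΣzᵢKᵢ = 1.257 > 1 and Σzᵢ/Kᵢ = 1.731 > 1, so g(0) = 0.257 > 0 and g(1) = -0.731 < 0.
Binary case is linear: z₁(K₁−1)(1+ψ₁(K₂−1)) + z₂(K₂−1)(1+ψ₁(K₁−1)) = 0
⇒ ψ₁ = [z₁(K₁−1)+z₂(K₂−1)] / [−(K₁−1)(K₂−1)] = 0.2565/0.6930 = 0.370
Drum-1 compositions:
  A: x = 0.414, y = 0.824
  B: x = 0.586, y = 0.176
Drum-2 feed = drum-1 liquid: z₂ = (0.4142, 0.5858).
Drum 2:
Let ψ₂ = V/F and solve Σ zᵢ(Kᵢ−1)/(1+ψ₂(Kᵢ−1)) = 0.
g(0) = ΣzᵢKᵢ − 1 = 0.861 and g(1) = 1 − Σzᵢ/Kᵢ = -0.158, so a root lies in (0, 1).
Binary case is linear: z₁(K₁−1)(1+ψ₂(K₂−1)) + z₂(K₂−1)(1+ψ₂(K₁−1)) = 0
⇒ ψ₂ = [z₁(K₁−1)+z₂(K₂−1)] / [−(K₁−1)(K₂−1)] = 0.8606/1.1880 = 0.724
  A: x = 0.140, y = 0.518
  B: x = 0.860, y = 0.482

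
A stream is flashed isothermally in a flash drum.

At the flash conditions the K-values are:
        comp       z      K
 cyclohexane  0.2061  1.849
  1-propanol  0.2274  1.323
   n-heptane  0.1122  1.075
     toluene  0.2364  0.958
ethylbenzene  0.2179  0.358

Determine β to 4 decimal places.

β = 0.4206

Rachford–Rice: g(β) = Σ zᵢ(Kᵢ−1)/(1+β(Kᵢ−1)) = 0.
Check two-phase: ΣzᵢKᵢ = 1.1070 > 1 and Σzᵢ/Kᵢ = 1.2431 > 1, so g(0) = 0.1070 > 0 and g(1) = -0.2431 < 0.
Iterate (Newton) starting at β = 0.53:
  β = 0.5300: g = -0.03071, g' = -0.2953 → β = 0.4260
  β = 0.4260: g = -0.00144, g' = -0.2696 → β = 0.4207
  β = 0.4207: g = -0.00000, g' = -0.2686 → β = 0.4206
Converged at β = 0.4206.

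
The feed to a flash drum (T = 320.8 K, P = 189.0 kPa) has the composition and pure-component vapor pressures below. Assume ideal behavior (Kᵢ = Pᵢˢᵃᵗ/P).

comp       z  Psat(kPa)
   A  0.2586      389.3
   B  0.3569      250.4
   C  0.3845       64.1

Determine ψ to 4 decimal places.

ψ = 0.2927

Raoult's law: Kᵢ = Pᵢˢᵃᵗ/P = Pᵢˢᵃᵗ/189.0.
  K_A = 389.3/189.0 = 2.059788, K_B = 250.4/189.0 = 1.324868, K_C = 64.1/189.0 = 0.339153
Material balance + equilibrium reduce to Σ zᵢ(Kᵢ−1)/(1+ψ(Kᵢ−1)) = 0.
Feasibility: ΣzᵢKᵢ = 1.1359, Σzᵢ/Kᵢ = 1.5286 — both > 1, two phases present.
Iterate (Newton) starting at ψ = 0.5:
  ψ = 0.5000: g = -0.10061, g' = -0.5265 → ψ = 0.3089
  ψ = 0.3089: g = -0.00744, g' = -0.4611 → ψ = 0.2928
  ψ = 0.2928: g = -0.00002, g' = -0.4587 → ψ = 0.2927
Converged at ψ = 0.2927.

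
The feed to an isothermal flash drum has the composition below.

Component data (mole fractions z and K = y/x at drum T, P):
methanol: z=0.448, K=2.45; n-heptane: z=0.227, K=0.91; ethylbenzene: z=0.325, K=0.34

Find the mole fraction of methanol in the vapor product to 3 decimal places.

y_methanol = 0.608

Rachford–Rice: g(ψ) = Σ zᵢ(Kᵢ−1)/(1+ψ(Kᵢ−1)) = 0.
g(0) = ΣzᵢKᵢ − 1 = 0.415 and g(1) = 1 − Σzᵢ/Kᵢ = -0.388, so a root lies in (0, 1).
Newton–Raphson from ψ = 0.5:
  ψ = 0.500: g = 0.0350, g' = -0.634 → ψ = 0.555
Converged at ψ = 0.555.
Compositions from xᵢ = zᵢ/(1+ψ(Kᵢ−1)), yᵢ = Kᵢxᵢ:
  methanol: x = 0.248, y = 0.608
  n-heptane: x = 0.239, y = 0.217
  ethylbenzene: x = 0.513, y = 0.174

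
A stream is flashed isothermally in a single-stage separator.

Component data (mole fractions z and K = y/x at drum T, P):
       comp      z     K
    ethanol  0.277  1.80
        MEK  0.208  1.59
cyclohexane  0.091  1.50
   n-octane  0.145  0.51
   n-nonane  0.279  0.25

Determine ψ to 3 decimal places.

ψ = 0.236

Iterate (Newton) starting at ψ = 0.5:
  ψ = 0.500: g = -0.1395, g' = -0.611 → ψ = 0.272
  ψ = 0.272: g = -0.0169, g' = -0.485 → ψ = 0.237
  ψ = 0.237: g = -0.0002, g' = -0.476 → ψ = 0.236
Converged at ψ = 0.236.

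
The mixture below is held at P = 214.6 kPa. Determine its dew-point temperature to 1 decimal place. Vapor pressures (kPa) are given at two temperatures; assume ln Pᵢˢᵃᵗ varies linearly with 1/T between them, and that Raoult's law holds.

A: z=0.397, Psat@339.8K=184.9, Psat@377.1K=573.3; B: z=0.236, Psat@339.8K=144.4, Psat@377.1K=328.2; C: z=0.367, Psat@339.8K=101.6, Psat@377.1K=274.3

Dew-point temperature: Σzᵢ·P/Pᵢˢᵃᵗ(T) = 1. Interpolate ln Pᵢˢᵃᵗ = aᵢ + bᵢ/T.
  T = 339.8 K: ΣzᵢP/Pᵢˢᵃᵗ = 1.5867
  T = 377.1 K: ΣzᵢP/Pᵢˢᵃᵗ = 0.5900
  T = 358.5 K: ΣzᵢP/Pᵢˢᵃᵗ = 0.9403
  T = 349.1 K: ΣzᵢP/Pᵢˢᵃᵗ = 1.2141
  T = 353.8 K: ΣzᵢP/Pᵢˢᵃᵗ = 1.0666
  T = 356.1 K: ΣzᵢP/Pᵢˢᵃᵗ = 1.0023
Interpolating between 356.1 K and 358.5 K gives T ≈ 356.2 K.

T = 356.2 K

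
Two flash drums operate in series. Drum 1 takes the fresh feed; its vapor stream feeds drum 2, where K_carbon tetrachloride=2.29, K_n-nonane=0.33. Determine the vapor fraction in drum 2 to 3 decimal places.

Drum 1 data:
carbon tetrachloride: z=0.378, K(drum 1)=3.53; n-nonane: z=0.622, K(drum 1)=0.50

Drum 1:
Material balance + equilibrium reduce to Σ zᵢ(Kᵢ−1)/(1+ψ₁(Kᵢ−1)) = 0.
g(0) = ΣzᵢKᵢ − 1 = 0.645 and g(1) = 1 − Σzᵢ/Kᵢ = -0.351, so a root lies in (0, 1).
Iterate (Newton) starting at ψ₁ = 0.62:
  ψ₁ = 0.620: g = -0.0784, g' = -0.693 → ψ₁ = 0.507
  ψ₁ = 0.507: g = 0.0024, g' = -0.743 → ψ₁ = 0.510
Converged at ψ₁ = 0.510.
Drum-1 compositions:
  carbon tetrachloride: x = 0.165, y = 0.583
  n-nonane: x = 0.835, y = 0.417
Drum-2 feed = drum-1 vapor: z₂ = (0.5825, 0.4175).
Drum 2:
Material balance + equilibrium reduce to Σ zᵢ(Kᵢ−1)/(1+ψ₂(Kᵢ−1)) = 0.
Check two-phase: ΣzᵢKᵢ = 1.472 > 1 and Σzᵢ/Kᵢ = 1.519 > 1, so g(0) = 0.472 > 0 and g(1) = -0.519 < 0.
Binary case is linear: z₁(K₁−1)(1+ψ₂(K₂−1)) + z₂(K₂−1)(1+ψ₂(K₁−1)) = 0
⇒ ψ₂ = [z₁(K₁−1)+z₂(K₂−1)] / [−(K₁−1)(K₂−1)] = 0.4717/0.8643 = 0.546
  carbon tetrachloride: x = 0.342, y = 0.783
  n-nonane: x = 0.658, y = 0.217

V/F (drum 2) = 0.546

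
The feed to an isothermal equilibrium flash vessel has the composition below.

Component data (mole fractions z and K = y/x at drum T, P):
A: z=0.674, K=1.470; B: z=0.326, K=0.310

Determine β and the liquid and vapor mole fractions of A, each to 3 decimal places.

β = 0.283, x_A = 0.595, y_A = 0.874

Binary case is linear: z₁(K₁−1)(1+β(K₂−1)) + z₂(K₂−1)(1+β(K₁−1)) = 0
⇒ β = [z₁(K₁−1)+z₂(K₂−1)] / [−(K₁−1)(K₂−1)] = 0.0918/0.3243 = 0.283
Compositions from xᵢ = zᵢ/(1+β(Kᵢ−1)), yᵢ = Kᵢxᵢ:
  A: x = 0.595, y = 0.874
  B: x = 0.405, y = 0.126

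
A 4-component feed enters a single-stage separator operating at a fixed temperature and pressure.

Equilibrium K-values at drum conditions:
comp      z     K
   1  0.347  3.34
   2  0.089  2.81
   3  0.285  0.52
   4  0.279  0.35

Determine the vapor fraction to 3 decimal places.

Rachford–Rice: g(ψ) = Σ zᵢ(Kᵢ−1)/(1+ψ(Kᵢ−1)) = 0.
g(0) = ΣzᵢKᵢ − 1 = 0.655 and g(1) = 1 − Σzᵢ/Kᵢ = -0.481, so a root lies in (0, 1).
Newton iteration, ψ⁰ = 0.5:
  ψ = 0.500: g = 0.0101, g' = -0.856 → ψ = 0.512
Converged at ψ = 0.512.

ψ = 0.512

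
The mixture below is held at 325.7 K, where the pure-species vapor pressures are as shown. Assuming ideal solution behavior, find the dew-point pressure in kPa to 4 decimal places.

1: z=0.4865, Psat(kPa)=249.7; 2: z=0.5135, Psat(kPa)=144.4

Pdew = 181.6718 kPa

At the dew point ψ → 1, so Σzᵢ/Kᵢ = 1 with Kᵢ = Pᵢˢᵃᵗ/P ⇒ 1/P = Σzᵢ/Pᵢˢᵃᵗ.
1/P = 0.4865/249.7 + 0.5135/144.4 = 0.0055044 ⇒ P = 181.6718 kPa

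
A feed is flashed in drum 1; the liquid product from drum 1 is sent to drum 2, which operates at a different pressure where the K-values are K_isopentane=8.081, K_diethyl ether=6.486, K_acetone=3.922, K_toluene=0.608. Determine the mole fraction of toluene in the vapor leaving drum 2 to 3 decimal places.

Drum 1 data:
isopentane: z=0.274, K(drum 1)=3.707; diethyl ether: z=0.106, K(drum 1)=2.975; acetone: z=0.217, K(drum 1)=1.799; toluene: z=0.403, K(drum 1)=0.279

y_toluene (drum 2) = 0.557

Drum 1:
Rachford–Rice: g(ψ₁) = Σ zᵢ(Kᵢ−1)/(1+ψ₁(Kᵢ−1)) = 0.
g(0) = ΣzᵢKᵢ − 1 = 0.834 and g(1) = 1 − Σzᵢ/Kᵢ = -0.675, so a root lies in (0, 1).
Newton–Raphson from ψ₁ = 0.5:
  ψ₁ = 0.500: g = 0.0900, g' = -1.050 → ψ₁ = 0.586
  ψ₁ = 0.586: g = -0.0009, g' = -1.081 → ψ₁ = 0.585
Converged at ψ₁ = 0.585.
Drum-1 compositions:
  isopentane: x = 0.106, y = 0.393
  diethyl ether: x = 0.049, y = 0.146
  acetone: x = 0.148, y = 0.266
  toluene: x = 0.697, y = 0.194
Drum-2 feed = drum-1 liquid: z₂ = (0.1061, 0.0492, 0.1479, 0.6969).
Drum 2:
Material balance + equilibrium reduce to Σ zᵢ(Kᵢ−1)/(1+ψ₂(Kᵢ−1)) = 0.
Feasibility: ΣzᵢKᵢ = 2.180, Σzᵢ/Kᵢ = 1.205 — both > 1, two phases present.
Newton–Raphson from ψ₂ = 0.36:
  ψ₂ = 0.360: g = 0.1949, g' = -1.035 → ψ₂ = 0.548
  ψ₂ = 0.548: g = 0.0392, g' = -0.675 → ψ₂ = 0.606
  ψ₂ = 0.606: g = 0.0018, g' = -0.617 → ψ₂ = 0.609
Converged at ψ₂ = 0.609.
  isopentane: x = 0.020, y = 0.161
  diethyl ether: x = 0.011, y = 0.073
  acetone: x = 0.053, y = 0.209
  toluene: x = 0.916, y = 0.557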